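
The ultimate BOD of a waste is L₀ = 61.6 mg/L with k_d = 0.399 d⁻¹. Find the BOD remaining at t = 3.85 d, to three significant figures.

L ≈ 13.3 mg/L

L_t = L₀ e^(−k_d t) = 61.6 × e^(−0.399×3.85) = 61.6 × 0.2152 = 13.26 mg/L.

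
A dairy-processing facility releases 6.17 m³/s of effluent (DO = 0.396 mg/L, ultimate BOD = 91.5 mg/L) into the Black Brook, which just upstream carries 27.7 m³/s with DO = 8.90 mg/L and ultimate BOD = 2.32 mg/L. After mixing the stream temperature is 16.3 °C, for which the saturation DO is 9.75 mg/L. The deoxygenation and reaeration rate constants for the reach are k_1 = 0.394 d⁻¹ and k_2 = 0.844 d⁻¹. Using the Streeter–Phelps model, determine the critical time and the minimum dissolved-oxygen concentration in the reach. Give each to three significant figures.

t_c ≈ 1.34 d; minimum DO ≈ 4.63 mg/L

Mixed DO = (27.7×8.90 + 6.17×0.396)/(27.7+6.17) = 249.0/33.87 = 7.351 mg/L.
Mixed L₀ = (27.7×2.32 + 6.17×91.5)/(33.87) = 628.8/33.87 = 18.57 mg/L.
Initial deficit D₀ = C_s − DO₀ = 9.75 − 7.351 = 2.399 mg/L.
t_c = (1/0.4500) ln[(0.844/0.394)(1 − 2.399×0.4500/(0.394×18.57))] = 2.222 × ln(1.826) = 1.338 d.
D_c = (0.394/0.844) × 18.57 × e^(−0.394×1.338) = 0.4668 × 18.57 × 0.5903 = 5.116 mg/L.
Minimum DO = 9.75 − 5.116 = 4.634 mg/L.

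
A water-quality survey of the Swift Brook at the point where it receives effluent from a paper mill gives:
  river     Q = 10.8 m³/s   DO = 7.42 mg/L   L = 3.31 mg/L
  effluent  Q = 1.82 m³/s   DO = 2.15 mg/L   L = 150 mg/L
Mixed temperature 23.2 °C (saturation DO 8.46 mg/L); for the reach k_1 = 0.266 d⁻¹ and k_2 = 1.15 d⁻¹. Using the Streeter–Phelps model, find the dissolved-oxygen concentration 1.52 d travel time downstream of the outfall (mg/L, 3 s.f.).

Mixed DO = (10.8×7.42 + 1.82×2.15)/(10.8+1.82) = 84.05/12.62 = 6.660 mg/L.
Mixed L₀ = (10.8×3.31 + 1.82×150)/(12.62) = 308.7/12.62 = 24.46 mg/L.
Initial deficit D₀ = C_s − DO₀ = 8.46 − 6.660 = 1.800 mg/L.
D(1.52) = [0.266×24.46/(1.15−0.266)](e^(−0.266×1.52) − e^(−1.15×1.52)) + 1.800 e^(−1.15×1.52)
= 7.362 × (0.6674 − 0.1741) + 1.800 × 0.1741 = 3.945 mg/L.
DO = 8.46 − 3.945 = 4.515 mg/L.

DO ≈ 4.52 mg/L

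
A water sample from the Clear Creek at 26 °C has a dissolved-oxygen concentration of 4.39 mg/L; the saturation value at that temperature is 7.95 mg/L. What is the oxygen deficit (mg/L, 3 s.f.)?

D = C_s − C = 7.95 − 4.39 = 3.56 mg/L.

D ≈ 3.56 mg/L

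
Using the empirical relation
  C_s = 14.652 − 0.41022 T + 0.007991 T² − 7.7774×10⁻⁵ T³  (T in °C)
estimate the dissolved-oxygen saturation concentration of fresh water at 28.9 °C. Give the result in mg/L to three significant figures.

C_s = 14.652 − 0.41022×28.9 + 0.007991×28.9² − 7.7774×10⁻⁵×28.9³ = 7.594 mg/L.

C_s ≈ 7.59 mg/L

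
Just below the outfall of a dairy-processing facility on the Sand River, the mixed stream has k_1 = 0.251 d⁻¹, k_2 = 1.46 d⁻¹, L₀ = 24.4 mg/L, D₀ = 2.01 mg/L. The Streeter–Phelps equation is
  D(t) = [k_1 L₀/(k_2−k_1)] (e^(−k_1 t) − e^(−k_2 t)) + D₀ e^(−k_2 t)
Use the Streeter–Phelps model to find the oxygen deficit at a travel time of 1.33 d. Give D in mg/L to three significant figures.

k_1 L₀/(k_2−k_1) = 0.251×24.4/(1.46−0.251) = 6.124/1.209 = 5.066 mg/L.
e^(−k_1 t) = e^(−0.251×1.330) = 0.7162; e^(−k_2 t) = e^(−1.46×1.330) = 0.1434.
D = 5.066 × (0.7162 − 0.1434) + 2.01 × 0.1434 = 2.901 + 0.2883 = 3.190 mg/L.

D ≈ 3.19 mg/L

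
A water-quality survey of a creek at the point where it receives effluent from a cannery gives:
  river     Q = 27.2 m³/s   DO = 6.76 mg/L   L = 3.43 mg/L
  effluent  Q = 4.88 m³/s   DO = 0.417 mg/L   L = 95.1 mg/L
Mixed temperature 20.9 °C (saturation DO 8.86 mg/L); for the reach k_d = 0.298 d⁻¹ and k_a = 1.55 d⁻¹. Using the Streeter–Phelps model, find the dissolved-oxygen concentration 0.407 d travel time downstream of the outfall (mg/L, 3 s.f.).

DO ≈ 5.77 mg/L

Mixed DO = (27.2×6.76 + 4.88×0.417)/(27.2+4.88) = 185.9/32.08 = 5.795 mg/L.
Mixed L₀ = (27.2×3.43 + 4.88×95.1)/(32.08) = 557.4/32.08 = 17.37 mg/L.
Initial deficit D₀ = C_s − DO₀ = 8.86 − 5.795 = 3.065 mg/L.
D(0.407) = [0.298×17.37/(1.55−0.298)](e^(−0.298×0.407) − e^(−1.55×0.407)) + 3.065 e^(−1.55×0.407)
= 4.136 × (0.8858 − 0.5321) + 3.065 × 0.5321 = 3.093 mg/L.
DO = 8.86 − 3.093 = 5.767 mg/L.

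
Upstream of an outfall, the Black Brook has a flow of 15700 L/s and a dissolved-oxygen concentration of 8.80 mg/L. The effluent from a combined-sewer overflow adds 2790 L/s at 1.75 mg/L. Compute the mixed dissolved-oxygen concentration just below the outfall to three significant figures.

7.74 mg/L

Flow-weighted mixing: C = (Q_r C_r + Q_w C_w)/(Q_r + Q_w)
= (15700×8.80 + 2790×1.75)/(15700 + 2790) = 143000/18490 = 7.736 mg/L.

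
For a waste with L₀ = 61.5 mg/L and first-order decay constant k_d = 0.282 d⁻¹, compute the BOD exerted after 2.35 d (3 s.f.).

y_t = L₀(1 − e^(−k_d t)) = 61.5 × (1 − e^(−0.282×2.35))
= 61.5 × (1 − 0.5155) = 61.5 × 0.4845 = 29.80 mg/L.

y ≈ 29.8 mg/L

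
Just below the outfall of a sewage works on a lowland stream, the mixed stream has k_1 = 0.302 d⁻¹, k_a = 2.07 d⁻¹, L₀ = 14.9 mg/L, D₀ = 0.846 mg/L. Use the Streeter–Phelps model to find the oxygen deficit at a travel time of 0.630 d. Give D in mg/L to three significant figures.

k_1 L₀/(k_a−k_1) = 0.302×14.9/(2.07−0.302) = 4.500/1.768 = 2.545 mg/L.
e^(−k_1 t) = e^(−0.302×0.6300) = 0.8267; e^(−k_a t) = e^(−2.07×0.6300) = 0.2714.
D = 2.545 × (0.8267 − 0.2714) + 0.846 × 0.2714 = 1.413 + 0.2296 = 1.643 mg/L.

D ≈ 1.64 mg/L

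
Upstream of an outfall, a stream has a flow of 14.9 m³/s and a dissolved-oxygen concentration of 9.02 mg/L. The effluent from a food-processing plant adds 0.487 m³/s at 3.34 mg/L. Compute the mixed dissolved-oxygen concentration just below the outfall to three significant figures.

Flow-weighted mixing: C = (Q_r C_r + Q_w C_w)/(Q_r + Q_w)
= (14.9×9.02 + 0.487×3.34)/(14.9 + 0.487) = 136.0/15.39 = 8.840 mg/L.

8.84 mg/L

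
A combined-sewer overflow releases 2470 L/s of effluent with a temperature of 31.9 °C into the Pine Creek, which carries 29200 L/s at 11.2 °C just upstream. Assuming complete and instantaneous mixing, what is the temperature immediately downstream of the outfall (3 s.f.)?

Flow-weighted mixing: C = (Q_r C_r + Q_w C_w)/(Q_r + Q_w)
= (29200×11.2 + 2470×31.9)/(29200 + 2470) = 405800/31670 = 12.81 °C.

12.8 °C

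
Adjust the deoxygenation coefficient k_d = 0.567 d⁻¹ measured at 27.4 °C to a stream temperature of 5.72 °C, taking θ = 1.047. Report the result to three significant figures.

k_d ≈ 0.209 d⁻¹

k_d(T₂) = k_d(T₁) · θ^(T₂−T₁) = 0.567 × 1.047^(5.72−27.4)
= 0.567 × 1.047^-21.7 = 0.567 × 0.3695 = 0.2095 d⁻¹.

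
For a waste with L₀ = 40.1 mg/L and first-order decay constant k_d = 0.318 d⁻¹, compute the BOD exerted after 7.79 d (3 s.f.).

y_t = L₀(1 − e^(−k_d t)) = 40.1 × (1 − e^(−0.318×7.79))
= 40.1 × (1 − 0.08398) = 40.1 × 0.9160 = 36.73 mg/L.

y ≈ 36.7 mg/L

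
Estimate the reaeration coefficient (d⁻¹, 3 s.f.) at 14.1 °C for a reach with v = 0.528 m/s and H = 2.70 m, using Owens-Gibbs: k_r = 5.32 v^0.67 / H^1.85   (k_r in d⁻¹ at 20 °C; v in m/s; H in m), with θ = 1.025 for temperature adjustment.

k_r ≈ 0.477 d⁻¹

k_r(20) = 5.32 × 0.528^0.67 / 2.70^1.85 = 5.32 × 0.6519 / 6.281 = 0.5521 d⁻¹.
k_r(14.1) = 0.5521 × 1.025^(14.1−20) = 0.5521 × 0.8644 = 0.4773 d⁻¹.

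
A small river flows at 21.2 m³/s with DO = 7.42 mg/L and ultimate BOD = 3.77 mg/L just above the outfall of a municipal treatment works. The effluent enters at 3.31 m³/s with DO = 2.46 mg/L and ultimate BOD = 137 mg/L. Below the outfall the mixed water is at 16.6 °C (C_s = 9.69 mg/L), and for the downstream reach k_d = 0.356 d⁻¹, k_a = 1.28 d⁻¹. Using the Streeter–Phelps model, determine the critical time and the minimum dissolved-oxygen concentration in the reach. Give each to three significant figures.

Mixed DO = (21.2×7.42 + 3.31×2.46)/(21.2+3.31) = 165.4/24.51 = 6.750 mg/L.
Mixed L₀ = (21.2×3.77 + 3.31×137)/(24.51) = 533.4/24.51 = 21.76 mg/L.
Initial deficit D₀ = C_s − DO₀ = 9.69 − 6.750 = 2.940 mg/L.
t_c = (1/0.9240) ln[(1.28/0.356)(1 − 2.940×0.9240/(0.356×21.76))] = 1.082 × ln(2.335) = 0.9177 d.
D_c = (0.356/1.28) × 21.76 × e^(−0.356×0.9177) = 0.2781 × 21.76 × 0.7213 = 4.366 mg/L.
Minimum DO = 9.69 − 4.366 = 5.324 mg/L.

t_c ≈ 0.918 d; minimum DO ≈ 5.32 mg/L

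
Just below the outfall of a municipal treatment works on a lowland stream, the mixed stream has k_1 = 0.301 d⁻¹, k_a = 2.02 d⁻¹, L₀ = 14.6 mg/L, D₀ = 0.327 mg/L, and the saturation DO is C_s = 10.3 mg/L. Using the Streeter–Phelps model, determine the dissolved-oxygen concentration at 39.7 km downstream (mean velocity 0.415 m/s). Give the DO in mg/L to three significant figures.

Travel time t = x/v = 39.7 km / (0.415 m/s) = 39700 m / 0.415 m/s = 95660 s = 1.107 d.
k_1 L₀/(k_a−k_1) = 0.301×14.6/(2.02−0.301) = 4.395/1.719 = 2.556 mg/L.
e^(−k_1 t) = e^(−0.301×1.107) = 0.7166; e^(−k_a t) = e^(−2.02×1.107) = 0.1068.
D = 2.556 × (0.7166 − 0.1068) + 0.327 × 0.1068 = 1.559 + 0.03493 = 1.594 mg/L.
DO = C_s − D = 10.3 − 1.594 = 8.706 mg/L.

DO ≈ 8.71 mg/L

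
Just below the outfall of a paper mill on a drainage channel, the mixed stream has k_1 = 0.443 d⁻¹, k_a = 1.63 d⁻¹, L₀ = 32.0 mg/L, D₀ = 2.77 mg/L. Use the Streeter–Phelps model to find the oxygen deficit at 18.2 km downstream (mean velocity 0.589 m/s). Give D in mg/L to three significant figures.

Travel time t = x/v = 18.2 km / (0.589 m/s) = 18200 m / 0.589 m/s = 30900 s = 0.3576 d.
k_1 L₀/(k_a−k_1) = 0.443×32.0/(1.63−0.443) = 14.18/1.187 = 11.94 mg/L.
e^(−k_1 t) = e^(−0.443×0.3576) = 0.8535; e^(−k_a t) = e^(−1.63×0.3576) = 0.5583.
D = 11.94 × (0.8535 − 0.5583) + 2.77 × 0.5583 = 3.526 + 1.546 = 5.072 mg/L.

D ≈ 5.07 mg/L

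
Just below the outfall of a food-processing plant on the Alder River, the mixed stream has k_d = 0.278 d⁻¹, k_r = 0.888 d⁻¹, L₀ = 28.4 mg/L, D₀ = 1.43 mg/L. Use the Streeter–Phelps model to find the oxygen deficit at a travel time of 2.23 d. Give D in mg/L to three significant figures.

D ≈ 5.37 mg/L

k_d L₀/(k_r−k_d) = 0.278×28.4/(0.888−0.278) = 7.895/0.6100 = 12.94 mg/L.
e^(−k_d t) = e^(−0.278×2.230) = 0.5380; e^(−k_r t) = e^(−0.888×2.230) = 0.1380.
D = 12.94 × (0.5380 − 0.1380) + 1.43 × 0.1380 = 5.176 + 0.1974 = 5.374 mg/L.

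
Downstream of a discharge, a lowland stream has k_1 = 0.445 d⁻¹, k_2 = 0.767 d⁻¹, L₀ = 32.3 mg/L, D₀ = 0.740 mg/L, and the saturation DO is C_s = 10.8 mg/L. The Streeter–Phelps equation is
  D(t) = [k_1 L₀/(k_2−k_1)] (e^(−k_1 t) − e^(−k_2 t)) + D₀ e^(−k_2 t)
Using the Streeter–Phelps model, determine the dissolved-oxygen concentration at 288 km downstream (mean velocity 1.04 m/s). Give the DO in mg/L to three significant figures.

Travel time t = x/v = 288 km / (1.04 m/s) = 288000 m / 1.04 m/s = 276900 s = 3.205 d.
k_1 L₀/(k_2−k_1) = 0.445×32.3/(0.767−0.445) = 14.37/0.3220 = 44.64 mg/L.
e^(−k_1 t) = e^(−0.445×3.205) = 0.2402; e^(−k_2 t) = e^(−0.767×3.205) = 0.08558.
D = 44.64 × (0.2402 − 0.08558) + 0.740 × 0.08558 = 6.902 + 0.06333 = 6.965 mg/L.
DO = C_s − D = 10.8 − 6.965 = 3.835 mg/L.

DO ≈ 3.83 mg/L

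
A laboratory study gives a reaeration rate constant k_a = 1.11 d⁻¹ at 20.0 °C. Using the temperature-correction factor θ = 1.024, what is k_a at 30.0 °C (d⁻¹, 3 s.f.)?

k_a ≈ 1.41 d⁻¹

k_a(T₂) = k_a(T₁) · θ^(T₂−T₁) = 1.11 × 1.024^(30.0−20.0)
= 1.11 × 1.024^10.0 = 1.11 × 1.268 = 1.407 d⁻¹.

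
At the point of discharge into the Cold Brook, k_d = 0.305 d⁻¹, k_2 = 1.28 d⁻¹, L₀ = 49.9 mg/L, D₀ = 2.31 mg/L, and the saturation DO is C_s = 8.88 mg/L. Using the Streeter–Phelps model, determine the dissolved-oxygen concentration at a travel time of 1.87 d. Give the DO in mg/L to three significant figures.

DO ≈ 1.27 mg/L

k_d L₀/(k_2−k_d) = 0.305×49.9/(1.28−0.305) = 15.22/0.9750 = 15.61 mg/L.
e^(−k_d t) = e^(−0.305×1.870) = 0.5653; e^(−k_2 t) = e^(−1.28×1.870) = 0.09130.
D = 15.61 × (0.5653 − 0.09130) + 2.31 × 0.09130 = 7.399 + 0.2109 = 7.610 mg/L.
DO = C_s − D = 8.88 − 7.610 = 1.270 mg/L.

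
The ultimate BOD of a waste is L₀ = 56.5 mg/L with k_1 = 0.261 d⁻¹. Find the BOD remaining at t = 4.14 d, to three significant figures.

L_t = L₀ e^(−k_1 t) = 56.5 × e^(−0.261×4.14) = 56.5 × 0.3394 = 19.18 mg/L.

L ≈ 19.2 mg/L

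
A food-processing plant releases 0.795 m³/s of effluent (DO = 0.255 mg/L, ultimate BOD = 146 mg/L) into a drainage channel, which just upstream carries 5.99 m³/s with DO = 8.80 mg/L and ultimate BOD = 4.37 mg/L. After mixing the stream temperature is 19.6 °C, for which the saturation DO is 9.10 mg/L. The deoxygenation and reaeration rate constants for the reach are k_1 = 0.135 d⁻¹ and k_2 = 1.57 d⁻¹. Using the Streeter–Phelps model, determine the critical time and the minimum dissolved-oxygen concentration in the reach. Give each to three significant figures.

Mixed DO = (5.99×8.80 + 0.795×0.255)/(5.99+0.795) = 52.91/6.785 = 7.799 mg/L.
Mixed L₀ = (5.99×4.37 + 0.795×146)/(6.785) = 142.2/6.785 = 20.96 mg/L.
Initial deficit D₀ = C_s − DO₀ = 9.10 − 7.799 = 1.301 mg/L.
t_c = (1/1.435) ln[(1.57/0.135)(1 − 1.301×1.435/(0.135×20.96))] = 0.6969 × ln(3.957) = 0.9585 d.
D_c = (0.135/1.57) × 20.96 × e^(−0.135×0.9585) = 0.08599 × 20.96 × 0.8786 = 1.584 mg/L.
Minimum DO = 9.10 − 1.584 = 7.516 mg/L.

t_c ≈ 0.959 d; minimum DO ≈ 7.52 mg/L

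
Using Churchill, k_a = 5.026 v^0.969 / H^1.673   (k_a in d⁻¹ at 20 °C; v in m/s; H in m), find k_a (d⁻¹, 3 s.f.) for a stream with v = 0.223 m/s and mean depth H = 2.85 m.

k_a = 5.026 × 0.223^0.969 / 2.85^1.673 = 5.026 × 0.2336 / 5.767 = 0.2036 d⁻¹.

k_a ≈ 0.204 d⁻¹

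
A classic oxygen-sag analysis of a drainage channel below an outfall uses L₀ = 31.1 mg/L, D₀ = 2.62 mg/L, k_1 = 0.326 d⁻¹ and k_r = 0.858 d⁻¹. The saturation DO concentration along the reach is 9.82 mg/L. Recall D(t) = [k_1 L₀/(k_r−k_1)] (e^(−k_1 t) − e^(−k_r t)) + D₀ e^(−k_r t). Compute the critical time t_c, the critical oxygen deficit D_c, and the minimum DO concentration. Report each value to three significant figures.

At the critical point dD/dt = 0, so k_1 L₀ e^(−k_1 t) = k_r D. Substituting D(t) from the Streeter–Phelps equation and solving for t gives
t_c = ln[(k_r/k_1)(1 − D₀(k_r−k_1)/(k_1 L₀))] / (k_r−k_1).
Here k_r−k_1 = 0.5320 d⁻¹ and 1 − D₀(k_r−k_1)/(k_1 L₀) = 1 − 2.62×0.5320/(0.326×31.1) = 0.8625, so
t_c = ln(2.632 × 0.8625) / 0.5320 = 0.8198 / 0.5320 = 1.541 d.
D_c = (k_1/k_r) L₀ e^(−k_1 t_c) = (0.326/0.858) × 31.1 × e^(−0.326×1.541) = 0.3800 × 31.1 × 0.6051 = 7.150 mg/L.
Minimum DO = C_s − D_c = 9.82 − 7.150 = 2.670 mg/L.

t_c ≈ 1.54 d; D_c ≈ 7.15 mg/L; min DO ≈ 2.67 mg/L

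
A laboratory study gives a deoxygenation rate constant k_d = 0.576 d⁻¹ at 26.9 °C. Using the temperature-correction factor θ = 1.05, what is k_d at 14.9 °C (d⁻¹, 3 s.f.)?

k_d ≈ 0.321 d⁻¹

k_d(T₂) = k_d(T₁) · θ^(T₂−T₁) = 0.576 × 1.05^(14.9−26.9)
= 0.576 × 1.05^-12.0 = 0.576 × 0.5568 = 0.3207 d⁻¹.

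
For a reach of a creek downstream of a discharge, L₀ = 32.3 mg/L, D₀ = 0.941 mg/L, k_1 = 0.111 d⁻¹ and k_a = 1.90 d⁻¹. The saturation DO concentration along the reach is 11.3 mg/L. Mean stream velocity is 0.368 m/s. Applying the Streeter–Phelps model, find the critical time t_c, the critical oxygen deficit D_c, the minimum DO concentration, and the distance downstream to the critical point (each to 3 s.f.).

t_c ≈ 1.23 d; D_c ≈ 1.65 mg/L; min DO ≈ 9.65 mg/L; x_c ≈ 39.2 km

With k_a/k_1 = 17.12 and 1 − D₀(k_a−k_1)/(k_1 L₀) = 0.5305,
t_c = ln(17.12 × 0.5305) / (1.90 − 0.111) = ln(9.080) / 1.789 = 2.206/1.789 = 1.233 d.
D_c = (k_1/k_a) L₀ e^(−k_1 t_c) = (0.111/1.90) × 32.3 × e^(−0.111×1.233) = 0.05842 × 32.3 × 0.8721 = 1.646 mg/L.
Minimum DO = C_s − D_c = 11.3 − 1.646 = 9.654 mg/L.
x_c = v t_c = 0.368 m/s × 1.233 d × 86400 s/d = 39210 m ≈ 39.2 km.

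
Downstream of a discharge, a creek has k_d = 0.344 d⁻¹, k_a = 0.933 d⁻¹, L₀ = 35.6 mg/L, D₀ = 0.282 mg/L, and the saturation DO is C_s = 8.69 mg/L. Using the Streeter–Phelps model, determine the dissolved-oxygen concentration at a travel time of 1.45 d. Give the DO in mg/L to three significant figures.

k_d L₀/(k_a−k_d) = 0.344×35.6/(0.933−0.344) = 12.25/0.5890 = 20.79 mg/L.
e^(−k_d t) = e^(−0.344×1.450) = 0.6073; e^(−k_a t) = e^(−0.933×1.450) = 0.2585.
D = 20.79 × (0.6073 − 0.2585) + 0.282 × 0.2585 = 7.251 + 0.07290 = 7.324 mg/L.
DO = C_s − D = 8.69 − 7.324 = 1.366 mg/L.

DO ≈ 1.37 mg/L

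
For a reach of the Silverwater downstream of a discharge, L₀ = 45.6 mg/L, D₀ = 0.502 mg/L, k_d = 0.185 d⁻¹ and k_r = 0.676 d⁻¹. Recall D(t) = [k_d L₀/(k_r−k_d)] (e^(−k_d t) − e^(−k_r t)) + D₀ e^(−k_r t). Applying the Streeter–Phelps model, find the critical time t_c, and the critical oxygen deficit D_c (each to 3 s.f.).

t_c ≈ 2.58 d; D_c ≈ 7.74 mg/L

With k_r/k_d = 3.654 and 1 − D₀(k_r−k_d)/(k_d L₀) = 0.9708,
t_c = ln(3.654 × 0.9708) / (0.676 − 0.185) = ln(3.547) / 0.4910 = 1.266/0.4910 = 2.579 d.
L(t_c) = L₀ e^(−k_d t_c) = 45.6 × 0.6206 = 28.30 mg/L, and at the critical point k_r D_c = k_d L, so D_c = (0.185/0.676) × 28.30 = 7.745 mg/L.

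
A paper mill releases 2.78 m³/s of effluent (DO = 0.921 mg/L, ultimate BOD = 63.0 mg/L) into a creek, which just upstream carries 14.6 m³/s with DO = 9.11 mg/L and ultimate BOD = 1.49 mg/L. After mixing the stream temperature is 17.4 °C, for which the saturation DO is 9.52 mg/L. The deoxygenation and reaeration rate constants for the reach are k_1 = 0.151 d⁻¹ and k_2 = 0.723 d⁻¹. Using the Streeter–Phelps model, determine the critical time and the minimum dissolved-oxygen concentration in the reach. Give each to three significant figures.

t_c ≈ 1.24 d; minimum DO ≈ 7.56 mg/L

Mixed DO = (14.6×9.11 + 2.78×0.921)/(14.6+2.78) = 135.6/17.38 = 7.800 mg/L.
Mixed L₀ = (14.6×1.49 + 2.78×63.0)/(17.38) = 196.9/17.38 = 11.33 mg/L.
Initial deficit D₀ = C_s − DO₀ = 9.52 − 7.800 = 1.720 mg/L.
t_c = (1/0.5720) ln[(0.723/0.151)(1 − 1.720×0.5720/(0.151×11.33))] = 1.748 × ln(2.035) = 1.242 d.
D_c = (0.151/0.723) × 11.33 × e^(−0.151×1.242) = 0.2089 × 11.33 × 0.8290 = 1.962 mg/L.
Minimum DO = 9.52 − 1.962 = 7.558 mg/L.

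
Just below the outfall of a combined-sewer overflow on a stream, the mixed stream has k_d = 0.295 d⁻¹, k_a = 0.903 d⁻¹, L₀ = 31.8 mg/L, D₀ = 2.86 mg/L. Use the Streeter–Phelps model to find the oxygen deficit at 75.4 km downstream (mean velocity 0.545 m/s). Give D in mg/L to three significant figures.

Travel time t = x/v = 75.4 km / (0.545 m/s) = 75400 m / 0.545 m/s = 138300 s = 1.601 d.
k_d L₀/(k_a−k_d) = 0.295×31.8/(0.903−0.295) = 9.381/0.6080 = 15.43 mg/L.
e^(−k_d t) = e^(−0.295×1.601) = 0.6235; e^(−k_a t) = e^(−0.903×1.601) = 0.2355.
D = 15.43 × (0.6235 − 0.2355) + 2.86 × 0.2355 = 5.987 + 0.6736 = 6.660 mg/L.

D ≈ 6.66 mg/L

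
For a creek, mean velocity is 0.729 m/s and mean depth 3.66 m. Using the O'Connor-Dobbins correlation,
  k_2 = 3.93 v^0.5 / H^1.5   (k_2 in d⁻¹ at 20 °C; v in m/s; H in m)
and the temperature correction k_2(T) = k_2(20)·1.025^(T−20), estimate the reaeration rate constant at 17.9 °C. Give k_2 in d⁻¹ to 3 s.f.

k_2 ≈ 0.455 d⁻¹

k_2(20) = 3.93 × 0.729^0.5 / 3.66^1.5 = 3.93 × 0.8538 / 7.002 = 0.4792 d⁻¹.
k_2(17.9) = 0.4792 × 1.025^(17.9−20) = 0.4792 × 0.9495 = 0.4550 d⁻¹.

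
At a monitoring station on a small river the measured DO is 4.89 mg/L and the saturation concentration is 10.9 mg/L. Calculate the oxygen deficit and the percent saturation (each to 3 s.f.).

D = C_s − C = 10.9 − 4.89 = 6.01 mg/L.
% saturation = 4.89/10.9 × 100 = 44.9 %.

D ≈ 6.01 mg/L; 44.9 % saturation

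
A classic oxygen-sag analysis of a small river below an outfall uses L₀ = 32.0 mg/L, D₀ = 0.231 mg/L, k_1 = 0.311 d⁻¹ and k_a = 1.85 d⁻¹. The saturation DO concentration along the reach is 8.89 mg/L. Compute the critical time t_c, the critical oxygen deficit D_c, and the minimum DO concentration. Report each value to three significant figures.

t_c ≈ 1.14 d; D_c ≈ 3.78 mg/L; min DO ≈ 5.11 mg/L

At the critical point dD/dt = 0, so k_1 L₀ e^(−k_1 t) = k_a D. Substituting D(t) from the Streeter–Phelps equation and solving for t gives
t_c = ln[(k_a/k_1)(1 − D₀(k_a−k_1)/(k_1 L₀))] / (k_a−k_1).
Here k_a−k_1 = 1.539 d⁻¹ and 1 − D₀(k_a−k_1)/(k_1 L₀) = 1 − 0.231×1.539/(0.311×32.0) = 0.9643, so
t_c = ln(5.949 × 0.9643) / 1.539 = 1.747 / 1.539 = 1.135 d.
D_c = (k_1/k_a) L₀ e^(−k_1 t_c) = (0.311/1.85) × 32.0 × e^(−0.311×1.135) = 0.1681 × 32.0 × 0.7026 = 3.780 mg/L.
Minimum DO = C_s − D_c = 8.89 − 3.780 = 5.110 mg/L.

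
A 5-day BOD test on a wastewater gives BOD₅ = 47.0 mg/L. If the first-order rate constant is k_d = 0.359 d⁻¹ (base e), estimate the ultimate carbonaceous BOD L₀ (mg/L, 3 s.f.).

BOD₅ = L₀(1 − e^(−5k_d)) ⇒ L₀ = BOD₅ / (1 − e^(−5×0.359))
= 47.0 / (1 − 0.1661) = 47.0 / 0.8339 = 56.36 mg/L.

L₀ ≈ 56.4 mg/L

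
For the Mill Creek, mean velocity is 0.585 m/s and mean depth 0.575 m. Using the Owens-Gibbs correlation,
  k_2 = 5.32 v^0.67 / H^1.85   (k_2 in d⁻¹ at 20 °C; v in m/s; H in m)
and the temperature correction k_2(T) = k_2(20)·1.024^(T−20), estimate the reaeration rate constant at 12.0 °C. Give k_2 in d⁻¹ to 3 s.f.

k_2(20) = 5.32 × 0.585^0.67 / 0.575^1.85 = 5.32 × 0.6982 / 0.3592 = 10.34 d⁻¹.
k_2(12.0) = 10.34 × 1.024^(12.0−20) = 10.34 × 0.8272 = 8.553 d⁻¹.

k_2 ≈ 8.55 d⁻¹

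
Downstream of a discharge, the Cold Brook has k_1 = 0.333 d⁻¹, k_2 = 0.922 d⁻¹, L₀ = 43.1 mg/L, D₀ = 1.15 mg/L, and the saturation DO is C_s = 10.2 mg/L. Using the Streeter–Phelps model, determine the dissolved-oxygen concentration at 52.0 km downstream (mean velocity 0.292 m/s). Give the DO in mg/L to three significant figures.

Travel time t = x/v = 52.0 km / (0.292 m/s) = 52000 m / 0.292 m/s = 178100 s = 2.061 d.
k_1 L₀/(k_2−k_1) = 0.333×43.1/(0.922−0.333) = 14.35/0.5890 = 24.37 mg/L.
e^(−k_1 t) = e^(−0.333×2.061) = 0.5034; e^(−k_2 t) = e^(−0.922×2.061) = 0.1495.
D = 24.37 × (0.5034 − 0.1495) + 1.15 × 0.1495 = 8.623 + 0.1719 = 8.795 mg/L.
DO = C_s − D = 10.2 − 8.795 = 1.405 mg/L.

DO ≈ 1.40 mg/L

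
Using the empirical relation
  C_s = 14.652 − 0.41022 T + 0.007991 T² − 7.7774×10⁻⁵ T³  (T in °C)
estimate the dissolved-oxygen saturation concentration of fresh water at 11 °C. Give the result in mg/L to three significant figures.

C_s = 14.652 − 0.41022×11 + 0.007991×11² − 7.7774×10⁻⁵×11³ = 11.00 mg/L.

C_s ≈ 11.0 mg/L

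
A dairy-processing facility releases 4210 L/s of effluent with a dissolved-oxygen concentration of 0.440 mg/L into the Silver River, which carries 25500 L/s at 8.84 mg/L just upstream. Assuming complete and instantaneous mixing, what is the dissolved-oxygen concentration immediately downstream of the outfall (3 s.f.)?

7.65 mg/L

Flow-weighted mixing: C = (Q_r C_r + Q_w C_w)/(Q_r + Q_w)
= (25500×8.84 + 4210×0.440)/(25500 + 4210) = 227300/29710 = 7.650 mg/L.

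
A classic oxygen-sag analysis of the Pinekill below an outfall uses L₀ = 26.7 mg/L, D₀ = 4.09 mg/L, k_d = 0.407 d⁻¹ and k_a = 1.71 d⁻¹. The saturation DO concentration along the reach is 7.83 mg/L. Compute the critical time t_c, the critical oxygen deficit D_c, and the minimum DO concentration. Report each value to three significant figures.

t_c ≈ 0.584 d; D_c ≈ 5.01 mg/L; min DO ≈ 2.82 mg/L

With k_a/k_d = 4.201 and 1 − D₀(k_a−k_d)/(k_d L₀) = 0.5096,
t_c = ln(4.201 × 0.5096) / (1.71 − 0.407) = ln(2.141) / 1.303 = 0.7613/1.303 = 0.5843 d.
D_c = (k_d/k_a) L₀ e^(−k_d t_c) = (0.407/1.71) × 26.7 × e^(−0.407×0.5843) = 0.2380 × 26.7 × 0.7884 = 5.010 mg/L.
Minimum DO = C_s − D_c = 7.83 − 5.010 = 2.820 mg/L.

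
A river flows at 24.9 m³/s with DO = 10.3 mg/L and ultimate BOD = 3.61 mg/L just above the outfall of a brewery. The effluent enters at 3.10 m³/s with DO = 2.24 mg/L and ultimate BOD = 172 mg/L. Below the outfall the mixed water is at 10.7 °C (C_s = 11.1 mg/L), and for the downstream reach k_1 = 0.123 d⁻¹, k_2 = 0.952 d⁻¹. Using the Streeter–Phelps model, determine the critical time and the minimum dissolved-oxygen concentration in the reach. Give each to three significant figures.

Mixed DO = (24.9×10.3 + 3.10×2.24)/(24.9+3.10) = 263.4/28.00 = 9.408 mg/L.
Mixed L₀ = (24.9×3.61 + 3.10×172)/(28.00) = 623.1/28.00 = 22.25 mg/L.
Initial deficit D₀ = C_s − DO₀ = 11.1 − 9.408 = 1.692 mg/L.
t_c = (1/0.8290) ln[(0.952/0.123)(1 − 1.692×0.8290/(0.123×22.25))] = 1.206 × ln(3.773) = 1.602 d.
D_c = (0.123/0.952) × 22.25 × e^(−0.123×1.602) = 0.1292 × 22.25 × 0.8212 = 2.361 mg/L.
Minimum DO = 11.1 − 2.361 = 8.739 mg/L.

t_c ≈ 1.60 d; minimum DO ≈ 8.74 mg/L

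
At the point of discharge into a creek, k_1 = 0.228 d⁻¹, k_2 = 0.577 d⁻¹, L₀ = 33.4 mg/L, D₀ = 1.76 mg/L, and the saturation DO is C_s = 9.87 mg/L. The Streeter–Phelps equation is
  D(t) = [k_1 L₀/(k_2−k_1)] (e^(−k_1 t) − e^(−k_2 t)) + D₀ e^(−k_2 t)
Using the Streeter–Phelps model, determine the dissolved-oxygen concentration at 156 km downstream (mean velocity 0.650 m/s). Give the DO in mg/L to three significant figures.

Travel time t = x/v = 156 km / (0.650 m/s) = 156000 m / 0.650 m/s = 240000 s = 2.778 d.
k_1 L₀/(k_2−k_1) = 0.228×33.4/(0.577−0.228) = 7.615/0.3490 = 21.82 mg/L.
e^(−k_1 t) = e^(−0.228×2.778) = 0.5308; e^(−k_2 t) = e^(−0.577×2.778) = 0.2013.
D = 21.82 × (0.5308 − 0.2013) + 1.76 × 0.2013 = 7.189 + 0.3544 = 7.544 mg/L.
DO = C_s − D = 9.87 − 7.544 = 2.326 mg/L.

DO ≈ 2.33 mg/L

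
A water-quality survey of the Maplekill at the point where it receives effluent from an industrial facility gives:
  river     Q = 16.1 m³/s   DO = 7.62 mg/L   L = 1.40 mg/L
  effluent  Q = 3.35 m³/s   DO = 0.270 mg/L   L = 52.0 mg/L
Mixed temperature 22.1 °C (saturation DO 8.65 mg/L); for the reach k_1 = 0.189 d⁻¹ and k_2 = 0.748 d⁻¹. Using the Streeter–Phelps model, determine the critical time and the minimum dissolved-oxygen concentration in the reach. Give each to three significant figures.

t_c ≈ 0.470 d; minimum DO ≈ 6.31 mg/L

Mixed DO = (16.1×7.62 + 3.35×0.270)/(16.1+3.35) = 123.6/19.45 = 6.354 mg/L.
Mixed L₀ = (16.1×1.40 + 3.35×52.0)/(19.45) = 196.7/19.45 = 10.12 mg/L.
Initial deficit D₀ = C_s − DO₀ = 8.65 − 6.354 = 2.296 mg/L.
t_c = (1/0.5590) ln[(0.748/0.189)(1 − 2.296×0.5590/(0.189×10.12))] = 1.789 × ln(1.301) = 0.4704 d.
D_c = (0.189/0.748) × 10.12 × e^(−0.189×0.4704) = 0.2527 × 10.12 × 0.9149 = 2.338 mg/L.
Minimum DO = 8.65 − 2.338 = 6.312 mg/L.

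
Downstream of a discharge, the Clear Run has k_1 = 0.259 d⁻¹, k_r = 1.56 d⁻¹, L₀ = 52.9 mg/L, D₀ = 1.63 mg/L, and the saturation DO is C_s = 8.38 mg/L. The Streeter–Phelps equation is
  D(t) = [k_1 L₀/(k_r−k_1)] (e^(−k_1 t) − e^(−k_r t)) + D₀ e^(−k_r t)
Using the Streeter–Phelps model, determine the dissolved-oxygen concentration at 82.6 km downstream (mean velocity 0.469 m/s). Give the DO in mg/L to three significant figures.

Travel time t = x/v = 82.6 km / (0.469 m/s) = 82600 m / 0.469 m/s = 176100 s = 2.038 d.
k_1 L₀/(k_r−k_1) = 0.259×52.9/(1.56−0.259) = 13.70/1.301 = 10.53 mg/L.
e^(−k_1 t) = e^(−0.259×2.038) = 0.5898; e^(−k_r t) = e^(−1.56×2.038) = 0.04159.
D = 10.53 × (0.5898 − 0.04159) + 1.63 × 0.04159 = 5.773 + 0.06779 = 5.841 mg/L.
DO = C_s − D = 8.38 − 5.841 = 2.539 mg/L.

DO ≈ 2.54 mg/L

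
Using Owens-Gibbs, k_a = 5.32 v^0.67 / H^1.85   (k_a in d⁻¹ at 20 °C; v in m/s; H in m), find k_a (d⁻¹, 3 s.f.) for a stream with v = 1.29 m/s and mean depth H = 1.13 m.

k_a = 5.32 × 1.29^0.67 / 1.13^1.85 = 5.32 × 1.186 / 1.254 = 5.033 d⁻¹.

k_a ≈ 5.03 d⁻¹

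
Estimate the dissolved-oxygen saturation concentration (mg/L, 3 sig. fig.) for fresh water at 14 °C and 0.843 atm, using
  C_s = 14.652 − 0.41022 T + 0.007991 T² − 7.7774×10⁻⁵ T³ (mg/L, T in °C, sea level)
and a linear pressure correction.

C_s ≈ 8.65 mg/L

At sea level: C_s = 14.652 − 0.41022×14 + 0.007991×14² − 7.7774×10⁻⁵×14³ = 10.26 mg/L.
Pressure correction: C_s' = 10.26 × 0.843 = 8.651 mg/L.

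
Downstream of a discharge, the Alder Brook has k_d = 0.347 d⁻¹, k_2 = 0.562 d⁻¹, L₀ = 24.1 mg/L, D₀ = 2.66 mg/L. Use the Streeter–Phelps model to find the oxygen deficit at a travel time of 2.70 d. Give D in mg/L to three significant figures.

k_d L₀/(k_2−k_d) = 0.347×24.1/(0.562−0.347) = 8.363/0.2150 = 38.90 mg/L.
e^(−k_d t) = e^(−0.347×2.700) = 0.3918; e^(−k_2 t) = e^(−0.562×2.700) = 0.2193.
D = 38.90 × (0.3918 − 0.2193) + 2.66 × 0.2193 = 6.712 + 0.5833 = 7.295 mg/L.

D ≈ 7.30 mg/L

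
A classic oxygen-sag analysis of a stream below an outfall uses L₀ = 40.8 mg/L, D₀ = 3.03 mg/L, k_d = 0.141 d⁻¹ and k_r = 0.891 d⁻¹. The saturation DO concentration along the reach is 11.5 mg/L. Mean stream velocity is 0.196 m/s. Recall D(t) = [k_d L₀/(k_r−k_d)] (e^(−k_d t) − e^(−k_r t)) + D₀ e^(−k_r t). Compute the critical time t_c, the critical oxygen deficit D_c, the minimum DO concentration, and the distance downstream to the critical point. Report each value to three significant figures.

t_c ≈ 1.79 d; D_c ≈ 5.02 mg/L; min DO ≈ 6.48 mg/L; x_c ≈ 30.3 km

With k_r/k_d = 6.319 and 1 − D₀(k_r−k_d)/(k_d L₀) = 0.6050,
t_c = ln(6.319 × 0.6050) / (0.891 − 0.141) = ln(3.823) / 0.7500 = 1.341/0.7500 = 1.788 d.
L(t_c) = L₀ e^(−k_d t_c) = 40.8 × 0.7772 = 31.71 mg/L, and at the critical point k_r D_c = k_d L, so D_c = (0.141/0.891) × 31.71 = 5.018 mg/L.
Minimum DO = C_s − D_c = 11.5 − 5.018 = 6.482 mg/L.
x_c = v t_c = 0.196 m/s × 1.788 d × 86400 s/d = 30280 m ≈ 30.3 km.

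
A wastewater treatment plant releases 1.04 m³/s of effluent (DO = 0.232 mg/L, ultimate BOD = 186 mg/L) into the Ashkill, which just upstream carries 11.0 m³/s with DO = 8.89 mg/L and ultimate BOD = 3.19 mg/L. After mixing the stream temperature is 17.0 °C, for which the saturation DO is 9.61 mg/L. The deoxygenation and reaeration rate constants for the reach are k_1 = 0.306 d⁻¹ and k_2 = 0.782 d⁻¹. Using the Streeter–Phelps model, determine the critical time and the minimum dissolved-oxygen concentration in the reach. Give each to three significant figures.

Mixed DO = (11.0×8.89 + 1.04×0.232)/(11.0+1.04) = 98.03/12.04 = 8.142 mg/L.
Mixed L₀ = (11.0×3.19 + 1.04×186)/(12.04) = 228.5/12.04 = 18.98 mg/L.
Initial deficit D₀ = C_s − DO₀ = 9.61 − 8.142 = 1.468 mg/L.
t_c = (1/0.4760) ln[(0.782/0.306)(1 − 1.468×0.4760/(0.306×18.98))] = 2.101 × ln(2.248) = 1.702 d.
D_c = (0.306/0.782) × 18.98 × e^(−0.306×1.702) = 0.3913 × 18.98 × 0.5941 = 4.412 mg/L.
Minimum DO = 9.61 − 4.412 = 5.198 mg/L.

t_c ≈ 1.70 d; minimum DO ≈ 5.20 mg/L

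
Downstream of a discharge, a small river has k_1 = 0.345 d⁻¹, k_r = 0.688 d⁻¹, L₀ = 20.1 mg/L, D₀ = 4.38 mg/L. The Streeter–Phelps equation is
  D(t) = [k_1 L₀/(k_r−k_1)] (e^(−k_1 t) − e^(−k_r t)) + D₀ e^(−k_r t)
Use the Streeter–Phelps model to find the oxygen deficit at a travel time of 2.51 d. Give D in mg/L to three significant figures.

D ≈ 5.69 mg/L

k_1 L₀/(k_r−k_1) = 0.345×20.1/(0.688−0.345) = 6.934/0.3430 = 20.22 mg/L.
e^(−k_1 t) = e^(−0.345×2.510) = 0.4207; e^(−k_r t) = e^(−0.688×2.510) = 0.1778.
D = 20.22 × (0.4207 − 0.1778) + 4.38 × 0.1778 = 4.909 + 0.7789 = 5.688 mg/L.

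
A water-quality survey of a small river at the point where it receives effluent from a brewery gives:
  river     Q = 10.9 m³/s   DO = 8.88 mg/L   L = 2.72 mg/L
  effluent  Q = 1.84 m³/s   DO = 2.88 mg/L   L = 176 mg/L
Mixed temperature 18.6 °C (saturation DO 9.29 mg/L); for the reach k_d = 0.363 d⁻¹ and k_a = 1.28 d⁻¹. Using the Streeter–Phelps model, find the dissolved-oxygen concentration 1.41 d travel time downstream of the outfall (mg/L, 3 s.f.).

DO ≈ 4.30 mg/L

Mixed DO = (10.9×8.88 + 1.84×2.88)/(10.9+1.84) = 102.1/12.74 = 8.013 mg/L.
Mixed L₀ = (10.9×2.72 + 1.84×176)/(12.74) = 353.5/12.74 = 27.75 mg/L.
Initial deficit D₀ = C_s − DO₀ = 9.29 − 8.013 = 1.277 mg/L.
D(1.41) = [0.363×27.75/(1.28−0.363)](e^(−0.363×1.41) − e^(−1.28×1.41)) + 1.277 e^(−1.28×1.41)
= 10.98 × (0.5994 − 0.1645) + 1.277 × 0.1645 = 4.987 mg/L.
DO = 9.29 − 4.987 = 4.303 mg/L.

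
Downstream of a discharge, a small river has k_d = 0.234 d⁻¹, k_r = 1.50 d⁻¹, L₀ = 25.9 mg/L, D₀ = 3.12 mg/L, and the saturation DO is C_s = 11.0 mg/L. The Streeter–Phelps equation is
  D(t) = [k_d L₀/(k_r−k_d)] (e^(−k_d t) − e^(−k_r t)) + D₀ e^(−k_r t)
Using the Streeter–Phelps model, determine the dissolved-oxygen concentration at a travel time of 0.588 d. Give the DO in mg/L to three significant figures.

DO ≈ 7.52 mg/L

k_d L₀/(k_r−k_d) = 0.234×25.9/(1.50−0.234) = 6.061/1.266 = 4.787 mg/L.
e^(−k_d t) = e^(−0.234×0.5880) = 0.8715; e^(−k_r t) = e^(−1.50×0.5880) = 0.4140.
D = 4.787 × (0.8715 − 0.4140) + 3.12 × 0.4140 = 2.190 + 1.292 = 3.482 mg/L.
DO = C_s − D = 11.0 − 3.482 = 7.518 mg/L.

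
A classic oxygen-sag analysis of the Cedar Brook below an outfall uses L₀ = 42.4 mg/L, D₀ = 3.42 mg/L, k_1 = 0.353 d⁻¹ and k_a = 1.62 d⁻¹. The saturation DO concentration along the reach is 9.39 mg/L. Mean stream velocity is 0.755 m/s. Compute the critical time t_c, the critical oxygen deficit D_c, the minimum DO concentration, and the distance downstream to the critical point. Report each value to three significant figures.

At the critical point dD/dt = 0, so k_1 L₀ e^(−k_1 t) = k_a D. Substituting D(t) from the Streeter–Phelps equation and solving for t gives
t_c = ln[(k_a/k_1)(1 − D₀(k_a−k_1)/(k_1 L₀))] / (k_a−k_1).
Here k_a−k_1 = 1.267 d⁻¹ and 1 − D₀(k_a−k_1)/(k_1 L₀) = 1 − 3.42×1.267/(0.353×42.4) = 0.7105, so
t_c = ln(4.589 × 0.7105) / 1.267 = 1.182 / 1.267 = 0.9328 d.
D_c = (k_1/k_a) L₀ e^(−k_1 t_c) = (0.353/1.62) × 42.4 × e^(−0.353×0.9328) = 0.2179 × 42.4 × 0.7194 = 6.647 mg/L.
Minimum DO = C_s − D_c = 9.39 − 6.647 = 2.743 mg/L.
x_c = v t_c = 0.755 m/s × 0.9328 d × 86400 s/d = 60850 m ≈ 60.9 km.

t_c ≈ 0.933 d; D_c ≈ 6.65 mg/L; min DO ≈ 2.74 mg/L; x_c ≈ 60.9 km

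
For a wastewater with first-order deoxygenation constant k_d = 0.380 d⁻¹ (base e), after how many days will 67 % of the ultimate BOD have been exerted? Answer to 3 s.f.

t ≈ 2.92 d

y/L₀ = 1 − e^(−k_d t) = 0.67 ⇒ e^(−k_d t) = 0.330
t = −ln(0.330) / 0.380 = 1.109 / 0.380 = 2.918 d.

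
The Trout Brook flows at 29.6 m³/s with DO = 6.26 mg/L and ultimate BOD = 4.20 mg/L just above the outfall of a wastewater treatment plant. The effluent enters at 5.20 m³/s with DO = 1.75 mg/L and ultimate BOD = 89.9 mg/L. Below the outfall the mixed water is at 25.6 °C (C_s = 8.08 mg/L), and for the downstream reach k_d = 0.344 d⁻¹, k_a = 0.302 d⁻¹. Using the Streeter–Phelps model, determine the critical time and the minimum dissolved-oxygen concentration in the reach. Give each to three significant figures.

t_c ≈ 2.68 d; minimum DO ≈ 0.369 mg/L

Mixed DO = (29.6×6.26 + 5.20×1.75)/(29.6+5.20) = 194.4/34.80 = 5.586 mg/L.
Mixed L₀ = (29.6×4.20 + 5.20×89.9)/(34.80) = 591.8/34.80 = 17.01 mg/L.
Initial deficit D₀ = C_s − DO₀ = 8.08 − 5.586 = 2.494 mg/L.
t_c = (1/-0.04200) ln[(0.302/0.344)(1 − 2.494×-0.04200/(0.344×17.01))] = -23.81 × ln(0.8936) = 2.678 d.
D_c = (0.344/0.302) × 17.01 × e^(−0.344×2.678) = 1.139 × 17.01 × 0.3981 = 7.711 mg/L.
Minimum DO = 8.08 − 7.711 = 0.3694 mg/L.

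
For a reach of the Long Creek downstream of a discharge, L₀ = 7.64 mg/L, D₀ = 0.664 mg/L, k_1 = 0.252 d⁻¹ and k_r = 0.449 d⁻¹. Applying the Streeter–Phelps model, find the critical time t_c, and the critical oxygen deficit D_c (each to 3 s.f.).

t_c = [1/(k_r−k_1)] ln[(k_r/k_1)(1 − D₀(k_r−k_1)/(k_1 L₀))]
= [1/(0.449−0.252)] ln[(0.449/0.252)(1 − 0.664×0.1970/(0.252×7.64))]
= (1/0.1970) ln[1.782 × 0.9321] = 5.076 × ln(1.661) = 5.076 × 0.5072 = 2.575 d.
D_c = (k_1/k_r) L₀ e^(−k_1 t_c) = (0.252/0.449) × 7.64 × e^(−0.252×2.575) = 0.5612 × 7.64 × 0.5226 = 2.241 mg/L.

t_c ≈ 2.57 d; D_c ≈ 2.24 mg/L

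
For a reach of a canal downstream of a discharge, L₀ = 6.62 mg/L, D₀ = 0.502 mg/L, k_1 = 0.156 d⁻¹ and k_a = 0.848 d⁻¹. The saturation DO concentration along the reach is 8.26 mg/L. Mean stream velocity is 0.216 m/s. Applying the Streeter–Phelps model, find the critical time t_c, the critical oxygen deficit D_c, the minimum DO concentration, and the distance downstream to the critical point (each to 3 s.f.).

With k_a/k_1 = 5.436 and 1 − D₀(k_a−k_1)/(k_1 L₀) = 0.6636,
t_c = ln(5.436 × 0.6636) / (0.848 − 0.156) = ln(3.607) / 0.6920 = 1.283/0.6920 = 1.854 d.
L(t_c) = L₀ e^(−k_1 t_c) = 6.62 × 0.7488 = 4.957 mg/L, and at the critical point k_a D_c = k_1 L, so D_c = (0.156/0.848) × 4.957 = 0.9120 mg/L.
Minimum DO = C_s − D_c = 8.26 − 0.9120 = 7.348 mg/L.
x_c = v t_c = 0.216 m/s × 1.854 d × 86400 s/d = 34600 m ≈ 34.6 km.

t_c ≈ 1.85 d; D_c ≈ 0.912 mg/L; min DO ≈ 7.35 mg/L; x_c ≈ 34.6 km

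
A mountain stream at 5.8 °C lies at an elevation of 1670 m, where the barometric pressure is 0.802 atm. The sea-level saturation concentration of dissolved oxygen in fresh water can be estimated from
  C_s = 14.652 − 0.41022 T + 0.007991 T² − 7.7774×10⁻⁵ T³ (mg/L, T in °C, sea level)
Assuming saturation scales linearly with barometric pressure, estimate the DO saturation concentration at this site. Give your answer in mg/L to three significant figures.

C_s ≈ 10.0 mg/L

At sea level: C_s = 14.652 − 0.41022×5.8 + 0.007991×5.8² − 7.7774×10⁻⁵×5.8³ = 12.53 mg/L.
Pressure correction: C_s' = 12.53 × 0.802 = 10.05 mg/L.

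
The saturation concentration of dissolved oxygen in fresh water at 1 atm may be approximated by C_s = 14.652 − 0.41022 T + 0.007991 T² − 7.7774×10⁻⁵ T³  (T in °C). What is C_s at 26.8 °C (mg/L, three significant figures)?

C_s = 14.652 − 0.41022×26.8 + 0.007991×26.8² − 7.7774×10⁻⁵×26.8³ = 7.901 mg/L.

C_s ≈ 7.90 mg/L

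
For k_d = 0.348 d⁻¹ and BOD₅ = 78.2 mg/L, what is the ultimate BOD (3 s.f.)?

BOD₅ = L₀(1 − e^(−5k_d)) ⇒ L₀ = BOD₅ / (1 − e^(−5×0.348))
= 78.2 / (1 − 0.1755) = 78.2 / 0.8245 = 94.85 mg/L.

L₀ ≈ 94.8 mg/L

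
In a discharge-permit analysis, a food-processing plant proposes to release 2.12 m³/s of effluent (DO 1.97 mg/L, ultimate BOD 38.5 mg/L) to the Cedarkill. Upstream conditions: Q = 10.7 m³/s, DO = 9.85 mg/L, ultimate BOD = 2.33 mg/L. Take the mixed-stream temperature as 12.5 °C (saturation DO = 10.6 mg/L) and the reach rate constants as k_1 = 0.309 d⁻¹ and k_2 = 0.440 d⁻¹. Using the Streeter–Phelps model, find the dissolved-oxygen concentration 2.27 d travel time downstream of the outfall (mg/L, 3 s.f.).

Mixed DO = (10.7×9.85 + 2.12×1.97)/(10.7+2.12) = 109.6/12.82 = 8.547 mg/L.
Mixed L₀ = (10.7×2.33 + 2.12×38.5)/(12.82) = 106.6/12.82 = 8.311 mg/L.
Initial deficit D₀ = C_s − DO₀ = 10.6 − 8.547 = 2.053 mg/L.
D(2.27) = [0.309×8.311/(0.440−0.309)](e^(−0.309×2.27) − e^(−0.440×2.27)) + 2.053 e^(−0.440×2.27)
= 19.60 × (0.4959 − 0.3683) + 2.053 × 0.3683 = 3.257 mg/L.
DO = 10.6 − 3.257 = 7.343 mg/L.

DO ≈ 7.34 mg/L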